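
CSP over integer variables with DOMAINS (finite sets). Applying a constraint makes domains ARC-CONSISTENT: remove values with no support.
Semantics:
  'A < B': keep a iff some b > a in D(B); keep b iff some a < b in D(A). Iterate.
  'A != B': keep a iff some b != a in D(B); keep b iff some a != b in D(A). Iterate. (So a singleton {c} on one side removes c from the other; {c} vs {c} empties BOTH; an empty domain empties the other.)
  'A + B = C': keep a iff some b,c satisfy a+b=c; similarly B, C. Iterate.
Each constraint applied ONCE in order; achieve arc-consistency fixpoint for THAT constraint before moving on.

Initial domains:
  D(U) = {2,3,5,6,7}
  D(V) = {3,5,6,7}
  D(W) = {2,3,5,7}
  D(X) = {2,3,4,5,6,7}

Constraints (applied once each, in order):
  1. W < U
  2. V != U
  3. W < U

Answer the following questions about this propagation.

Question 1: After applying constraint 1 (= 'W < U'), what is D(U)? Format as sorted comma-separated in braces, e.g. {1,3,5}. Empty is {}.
Answer: {3,5,6,7}

Derivation:
Constraint 1 (W < U) on D(W)={2,3,5,7} D(U)={2,3,5,6,7}: W {2,3,5,7}->{2,3,5}; U {2,3,5,6,7}->{3,5,6,7}
So after constraint 1: D(U) = {3,5,6,7}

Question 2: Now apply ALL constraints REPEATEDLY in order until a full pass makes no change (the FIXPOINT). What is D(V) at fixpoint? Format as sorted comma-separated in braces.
pass 0 (initial): D(V)={3,5,6,7}
pass 1: U {2,3,5,6,7}->{3,5,6,7}; W {2,3,5,7}->{2,3,5}
pass 2: no change
Fixpoint after 2 passes: D(V) = {3,5,6,7}

Answer: {3,5,6,7}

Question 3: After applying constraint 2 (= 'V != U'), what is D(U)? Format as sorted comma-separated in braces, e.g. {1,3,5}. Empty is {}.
Answer: {3,5,6,7}

Derivation:
Constraint 1 (W < U) on D(W)={2,3,5,7} D(U)={2,3,5,6,7}: W {2,3,5,7}->{2,3,5}; U {2,3,5,6,7}->{3,5,6,7}
Constraint 2 (V != U) on D(V)={3,5,6,7} D(U)={3,5,6,7}: no change
So after constraint 2: D(U) = {3,5,6,7}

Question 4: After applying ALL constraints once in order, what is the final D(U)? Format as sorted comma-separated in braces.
Constraint 1 (W < U) on D(W)={2,3,5,7} D(U)={2,3,5,6,7}: W {2,3,5,7}->{2,3,5}; U {2,3,5,6,7}->{3,5,6,7}
Constraint 2 (V != U) on D(V)={3,5,6,7} D(U)={3,5,6,7}: no change
Constraint 3 (W < U) on D(W)={2,3,5} D(U)={3,5,6,7}: no change
So after all 3 constraints: D(U) = {3,5,6,7}

Answer: {3,5,6,7}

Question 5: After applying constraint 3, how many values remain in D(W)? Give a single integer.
Constraint 1 (W < U) on D(W)={2,3,5,7} D(U)={2,3,5,6,7}: W {2,3,5,7}->{2,3,5}; U {2,3,5,6,7}->{3,5,6,7}
Constraint 2 (V != U) on D(V)={3,5,6,7} D(U)={3,5,6,7}: no change
Constraint 3 (W < U) on D(W)={2,3,5} D(U)={3,5,6,7}: no change
So after constraint 3: D(W)={2,3,5}, size = 3

Answer: 3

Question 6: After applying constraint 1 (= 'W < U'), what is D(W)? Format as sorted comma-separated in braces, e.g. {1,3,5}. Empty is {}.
Constraint 1 (W < U) on D(W)={2,3,5,7} D(U)={2,3,5,6,7}: W {2,3,5,7}->{2,3,5}; U {2,3,5,6,7}->{3,5,6,7}
So after constraint 1: D(W) = {2,3,5}

Answer: {2,3,5}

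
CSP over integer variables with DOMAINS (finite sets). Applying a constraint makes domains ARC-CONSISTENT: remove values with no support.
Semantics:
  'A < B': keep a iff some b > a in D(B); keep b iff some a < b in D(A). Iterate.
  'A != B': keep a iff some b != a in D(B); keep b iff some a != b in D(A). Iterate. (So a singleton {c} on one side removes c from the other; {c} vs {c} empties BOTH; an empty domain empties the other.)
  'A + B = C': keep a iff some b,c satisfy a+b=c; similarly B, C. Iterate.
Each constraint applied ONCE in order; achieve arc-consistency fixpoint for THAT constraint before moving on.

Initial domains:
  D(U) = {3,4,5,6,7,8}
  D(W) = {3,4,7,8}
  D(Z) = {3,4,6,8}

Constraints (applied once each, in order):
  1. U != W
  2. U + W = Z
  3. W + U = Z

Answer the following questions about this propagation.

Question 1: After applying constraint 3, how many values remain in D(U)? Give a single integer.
Answer: 3

Derivation:
Constraint 1 (U != W) on D(U)={3,4,5,6,7,8} D(W)={3,4,7,8}: no change
Constraint 2 (U + W = Z) on D(U)={3,4,5,6,7,8} D(W)={3,4,7,8} D(Z)={3,4,6,8}: U {3,4,5,6,7,8}->{3,4,5}; W {3,4,7,8}->{3,4}; Z {3,4,6,8}->{6,8}
Constraint 3 (W + U = Z) on D(W)={3,4} D(U)={3,4,5} D(Z)={6,8}: no change
So after constraint 3: D(U)={3,4,5}, size = 3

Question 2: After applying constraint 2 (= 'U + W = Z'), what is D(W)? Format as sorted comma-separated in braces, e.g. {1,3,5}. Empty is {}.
Constraint 1 (U != W) on D(U)={3,4,5,6,7,8} D(W)={3,4,7,8}: no change
Constraint 2 (U + W = Z) on D(U)={3,4,5,6,7,8} D(W)={3,4,7,8} D(Z)={3,4,6,8}: U {3,4,5,6,7,8}->{3,4,5}; W {3,4,7,8}->{3,4}; Z {3,4,6,8}->{6,8}
So after constraint 2: D(W) = {3,4}

Answer: {3,4}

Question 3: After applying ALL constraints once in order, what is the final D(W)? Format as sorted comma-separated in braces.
Answer: {3,4}

Derivation:
Constraint 1 (U != W) on D(U)={3,4,5,6,7,8} D(W)={3,4,7,8}: no change
Constraint 2 (U + W = Z) on D(U)={3,4,5,6,7,8} D(W)={3,4,7,8} D(Z)={3,4,6,8}: U {3,4,5,6,7,8}->{3,4,5}; W {3,4,7,8}->{3,4}; Z {3,4,6,8}->{6,8}
Constraint 3 (W + U = Z) on D(W)={3,4} D(U)={3,4,5} D(Z)={6,8}: no change
So after all 3 constraints: D(W) = {3,4}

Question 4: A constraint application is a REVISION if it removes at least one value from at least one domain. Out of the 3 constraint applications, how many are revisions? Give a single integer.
Constraint 1 (U != W) on D(U)={3,4,5,6,7,8} D(W)={3,4,7,8}: no change => not a revision
Constraint 2 (U + W = Z) on D(U)={3,4,5,6,7,8} D(W)={3,4,7,8} D(Z)={3,4,6,8}: U {3,4,5,6,7,8}->{3,4,5}; W {3,4,7,8}->{3,4}; Z {3,4,6,8}->{6,8} => REVISION
Constraint 3 (W + U = Z) on D(W)={3,4} D(U)={3,4,5} D(Z)={6,8}: no change => not a revision
Total revisions = 1

Answer: 1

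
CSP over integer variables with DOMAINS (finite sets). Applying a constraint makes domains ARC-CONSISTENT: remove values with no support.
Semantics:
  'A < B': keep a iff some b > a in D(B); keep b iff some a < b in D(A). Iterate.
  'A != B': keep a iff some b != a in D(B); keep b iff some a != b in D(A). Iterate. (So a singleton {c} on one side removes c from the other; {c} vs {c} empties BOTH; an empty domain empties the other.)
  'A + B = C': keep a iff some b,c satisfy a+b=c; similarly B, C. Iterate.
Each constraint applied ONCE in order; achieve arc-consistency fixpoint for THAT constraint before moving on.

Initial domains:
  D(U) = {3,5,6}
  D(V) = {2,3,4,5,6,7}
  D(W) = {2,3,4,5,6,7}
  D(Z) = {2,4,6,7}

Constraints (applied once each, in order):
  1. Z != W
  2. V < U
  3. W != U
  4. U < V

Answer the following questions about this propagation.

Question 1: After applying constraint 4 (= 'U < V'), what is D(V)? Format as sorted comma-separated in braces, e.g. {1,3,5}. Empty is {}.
Constraint 1 (Z != W) on D(Z)={2,4,6,7} D(W)={2,3,4,5,6,7}: no change
Constraint 2 (V < U) on D(V)={2,3,4,5,6,7} D(U)={3,5,6}: V {2,3,4,5,6,7}->{2,3,4,5}
Constraint 3 (W != U) on D(W)={2,3,4,5,6,7} D(U)={3,5,6}: no change
Constraint 4 (U < V) on D(U)={3,5,6} D(V)={2,3,4,5}: U {3,5,6}->{3}; V {2,3,4,5}->{4,5}
So after constraint 4: D(V) = {4,5}

Answer: {4,5}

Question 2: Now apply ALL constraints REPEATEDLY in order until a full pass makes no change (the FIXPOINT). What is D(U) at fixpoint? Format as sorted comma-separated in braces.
pass 0 (initial): D(U)={3,5,6}
pass 1: U {3,5,6}->{3}; V {2,3,4,5,6,7}->{4,5}
pass 2: U {3}->{}; V {4,5}->{}; W {2,3,4,5,6,7}->{}
pass 3: Z {2,4,6,7}->{}
pass 4: no change
Fixpoint after 4 passes: D(U) = {}

Answer: {}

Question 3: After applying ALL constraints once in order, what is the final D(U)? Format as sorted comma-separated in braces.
Constraint 1 (Z != W) on D(Z)={2,4,6,7} D(W)={2,3,4,5,6,7}: no change
Constraint 2 (V < U) on D(V)={2,3,4,5,6,7} D(U)={3,5,6}: V {2,3,4,5,6,7}->{2,3,4,5}
Constraint 3 (W != U) on D(W)={2,3,4,5,6,7} D(U)={3,5,6}: no change
Constraint 4 (U < V) on D(U)={3,5,6} D(V)={2,3,4,5}: U {3,5,6}->{3}; V {2,3,4,5}->{4,5}
So after all 4 constraints: D(U) = {3}

Answer: {3}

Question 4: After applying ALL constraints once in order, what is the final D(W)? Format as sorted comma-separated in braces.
Answer: {2,3,4,5,6,7}

Derivation:
Constraint 1 (Z != W) on D(Z)={2,4,6,7} D(W)={2,3,4,5,6,7}: no change
Constraint 2 (V < U) on D(V)={2,3,4,5,6,7} D(U)={3,5,6}: V {2,3,4,5,6,7}->{2,3,4,5}
Constraint 3 (W != U) on D(W)={2,3,4,5,6,7} D(U)={3,5,6}: no change
Constraint 4 (U < V) on D(U)={3,5,6} D(V)={2,3,4,5}: U {3,5,6}->{3}; V {2,3,4,5}->{4,5}
So after all 4 constraints: D(W) = {2,3,4,5,6,7}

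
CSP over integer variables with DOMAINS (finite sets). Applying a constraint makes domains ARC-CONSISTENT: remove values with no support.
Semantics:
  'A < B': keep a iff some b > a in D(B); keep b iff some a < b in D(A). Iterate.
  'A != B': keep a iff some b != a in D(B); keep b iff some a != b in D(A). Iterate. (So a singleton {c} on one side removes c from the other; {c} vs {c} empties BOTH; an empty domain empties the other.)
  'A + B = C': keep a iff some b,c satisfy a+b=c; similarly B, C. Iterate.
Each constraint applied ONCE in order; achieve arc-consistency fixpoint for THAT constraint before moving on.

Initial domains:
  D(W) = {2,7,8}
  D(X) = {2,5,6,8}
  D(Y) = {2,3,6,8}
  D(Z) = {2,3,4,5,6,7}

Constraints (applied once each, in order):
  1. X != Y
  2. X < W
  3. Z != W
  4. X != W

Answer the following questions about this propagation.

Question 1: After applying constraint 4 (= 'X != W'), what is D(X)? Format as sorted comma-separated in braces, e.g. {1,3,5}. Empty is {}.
Constraint 1 (X != Y) on D(X)={2,5,6,8} D(Y)={2,3,6,8}: no change
Constraint 2 (X < W) on D(X)={2,5,6,8} D(W)={2,7,8}: X {2,5,6,8}->{2,5,6}; W {2,7,8}->{7,8}
Constraint 3 (Z != W) on D(Z)={2,3,4,5,6,7} D(W)={7,8}: no change
Constraint 4 (X != W) on D(X)={2,5,6} D(W)={7,8}: no change
So after constraint 4: D(X) = {2,5,6}

Answer: {2,5,6}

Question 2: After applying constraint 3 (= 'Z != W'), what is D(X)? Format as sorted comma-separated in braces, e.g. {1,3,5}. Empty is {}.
Constraint 1 (X != Y) on D(X)={2,5,6,8} D(Y)={2,3,6,8}: no change
Constraint 2 (X < W) on D(X)={2,5,6,8} D(W)={2,7,8}: X {2,5,6,8}->{2,5,6}; W {2,7,8}->{7,8}
Constraint 3 (Z != W) on D(Z)={2,3,4,5,6,7} D(W)={7,8}: no change
So after constraint 3: D(X) = {2,5,6}

Answer: {2,5,6}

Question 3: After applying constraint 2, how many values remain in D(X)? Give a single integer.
Constraint 1 (X != Y) on D(X)={2,5,6,8} D(Y)={2,3,6,8}: no change
Constraint 2 (X < W) on D(X)={2,5,6,8} D(W)={2,7,8}: X {2,5,6,8}->{2,5,6}; W {2,7,8}->{7,8}
So after constraint 2: D(X)={2,5,6}, size = 3

Answer: 3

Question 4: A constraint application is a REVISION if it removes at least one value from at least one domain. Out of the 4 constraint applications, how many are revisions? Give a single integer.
Constraint 1 (X != Y) on D(X)={2,5,6,8} D(Y)={2,3,6,8}: no change => not a revision
Constraint 2 (X < W) on D(X)={2,5,6,8} D(W)={2,7,8}: X {2,5,6,8}->{2,5,6}; W {2,7,8}->{7,8} => REVISION
Constraint 3 (Z != W) on D(Z)={2,3,4,5,6,7} D(W)={7,8}: no change => not a revision
Constraint 4 (X != W) on D(X)={2,5,6} D(W)={7,8}: no change => not a revision
Total revisions = 1

Answer: 1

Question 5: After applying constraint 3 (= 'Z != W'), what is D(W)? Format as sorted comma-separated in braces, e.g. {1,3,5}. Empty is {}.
Constraint 1 (X != Y) on D(X)={2,5,6,8} D(Y)={2,3,6,8}: no change
Constraint 2 (X < W) on D(X)={2,5,6,8} D(W)={2,7,8}: X {2,5,6,8}->{2,5,6}; W {2,7,8}->{7,8}
Constraint 3 (Z != W) on D(Z)={2,3,4,5,6,7} D(W)={7,8}: no change
So after constraint 3: D(W) = {7,8}

Answer: {7,8}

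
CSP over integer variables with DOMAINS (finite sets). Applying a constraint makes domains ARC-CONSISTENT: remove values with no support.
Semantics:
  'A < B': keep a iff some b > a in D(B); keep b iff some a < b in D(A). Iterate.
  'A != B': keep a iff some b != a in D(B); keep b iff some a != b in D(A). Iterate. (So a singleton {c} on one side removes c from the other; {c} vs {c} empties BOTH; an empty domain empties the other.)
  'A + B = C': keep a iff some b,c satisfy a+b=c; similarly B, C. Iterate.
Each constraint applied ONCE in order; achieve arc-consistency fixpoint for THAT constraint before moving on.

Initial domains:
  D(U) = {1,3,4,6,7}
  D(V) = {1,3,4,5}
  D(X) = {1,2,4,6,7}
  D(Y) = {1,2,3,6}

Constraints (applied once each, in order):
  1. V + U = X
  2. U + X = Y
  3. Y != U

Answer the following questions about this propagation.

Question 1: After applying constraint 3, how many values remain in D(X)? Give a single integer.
Constraint 1 (V + U = X) on D(V)={1,3,4,5} D(U)={1,3,4,6,7} D(X)={1,2,4,6,7}: U {1,3,4,6,7}->{1,3,4,6}; X {1,2,4,6,7}->{2,4,6,7}
Constraint 2 (U + X = Y) on D(U)={1,3,4,6} D(X)={2,4,6,7} D(Y)={1,2,3,6}: U {1,3,4,6}->{1,4}; X {2,4,6,7}->{2}; Y {1,2,3,6}->{3,6}
Constraint 3 (Y != U) on D(Y)={3,6} D(U)={1,4}: no change
So after constraint 3: D(X)={2}, size = 1

Answer: 1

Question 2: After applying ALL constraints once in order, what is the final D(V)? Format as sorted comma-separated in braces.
Answer: {1,3,4,5}

Derivation:
Constraint 1 (V + U = X) on D(V)={1,3,4,5} D(U)={1,3,4,6,7} D(X)={1,2,4,6,7}: U {1,3,4,6,7}->{1,3,4,6}; X {1,2,4,6,7}->{2,4,6,7}
Constraint 2 (U + X = Y) on D(U)={1,3,4,6} D(X)={2,4,6,7} D(Y)={1,2,3,6}: U {1,3,4,6}->{1,4}; X {2,4,6,7}->{2}; Y {1,2,3,6}->{3,6}
Constraint 3 (Y != U) on D(Y)={3,6} D(U)={1,4}: no change
So after all 3 constraints: D(V) = {1,3,4,5}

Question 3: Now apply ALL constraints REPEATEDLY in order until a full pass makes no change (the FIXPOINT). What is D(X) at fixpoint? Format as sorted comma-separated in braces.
pass 0 (initial): D(X)={1,2,4,6,7}
pass 1: U {1,3,4,6,7}->{1,4}; X {1,2,4,6,7}->{2}; Y {1,2,3,6}->{3,6}
pass 2: U {1,4}->{1}; V {1,3,4,5}->{1}; Y {3,6}->{3}
pass 3: no change
Fixpoint after 3 passes: D(X) = {2}

Answer: {2}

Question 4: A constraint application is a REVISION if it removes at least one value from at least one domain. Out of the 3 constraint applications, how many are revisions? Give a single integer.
Constraint 1 (V + U = X) on D(V)={1,3,4,5} D(U)={1,3,4,6,7} D(X)={1,2,4,6,7}: U {1,3,4,6,7}->{1,3,4,6}; X {1,2,4,6,7}->{2,4,6,7} => REVISION
Constraint 2 (U + X = Y) on D(U)={1,3,4,6} D(X)={2,4,6,7} D(Y)={1,2,3,6}: U {1,3,4,6}->{1,4}; X {2,4,6,7}->{2}; Y {1,2,3,6}->{3,6} => REVISION
Constraint 3 (Y != U) on D(Y)={3,6} D(U)={1,4}: no change => not a revision
Total revisions = 2

Answer: 2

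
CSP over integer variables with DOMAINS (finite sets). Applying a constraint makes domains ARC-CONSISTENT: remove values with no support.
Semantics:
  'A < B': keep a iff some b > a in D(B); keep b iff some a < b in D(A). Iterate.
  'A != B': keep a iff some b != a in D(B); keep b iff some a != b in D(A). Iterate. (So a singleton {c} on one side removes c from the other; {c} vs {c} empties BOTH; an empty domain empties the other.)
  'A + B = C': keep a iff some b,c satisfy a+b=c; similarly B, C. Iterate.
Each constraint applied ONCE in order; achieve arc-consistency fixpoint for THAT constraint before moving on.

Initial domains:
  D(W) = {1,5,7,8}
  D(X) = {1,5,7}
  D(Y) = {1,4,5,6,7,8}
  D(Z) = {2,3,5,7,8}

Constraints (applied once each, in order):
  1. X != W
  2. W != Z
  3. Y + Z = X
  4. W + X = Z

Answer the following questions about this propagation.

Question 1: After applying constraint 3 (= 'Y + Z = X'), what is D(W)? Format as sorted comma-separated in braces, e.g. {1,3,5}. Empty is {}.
Constraint 1 (X != W) on D(X)={1,5,7} D(W)={1,5,7,8}: no change
Constraint 2 (W != Z) on D(W)={1,5,7,8} D(Z)={2,3,5,7,8}: no change
Constraint 3 (Y + Z = X) on D(Y)={1,4,5,6,7,8} D(Z)={2,3,5,7,8} D(X)={1,5,7}: Y {1,4,5,6,7,8}->{4,5}; Z {2,3,5,7,8}->{2,3}; X {1,5,7}->{7}
So after constraint 3: D(W) = {1,5,7,8}

Answer: {1,5,7,8}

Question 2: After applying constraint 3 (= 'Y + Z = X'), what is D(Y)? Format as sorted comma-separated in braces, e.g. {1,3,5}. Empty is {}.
Answer: {4,5}

Derivation:
Constraint 1 (X != W) on D(X)={1,5,7} D(W)={1,5,7,8}: no change
Constraint 2 (W != Z) on D(W)={1,5,7,8} D(Z)={2,3,5,7,8}: no change
Constraint 3 (Y + Z = X) on D(Y)={1,4,5,6,7,8} D(Z)={2,3,5,7,8} D(X)={1,5,7}: Y {1,4,5,6,7,8}->{4,5}; Z {2,3,5,7,8}->{2,3}; X {1,5,7}->{7}
So after constraint 3: D(Y) = {4,5}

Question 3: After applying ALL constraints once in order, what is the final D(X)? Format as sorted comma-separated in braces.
Constraint 1 (X != W) on D(X)={1,5,7} D(W)={1,5,7,8}: no change
Constraint 2 (W != Z) on D(W)={1,5,7,8} D(Z)={2,3,5,7,8}: no change
Constraint 3 (Y + Z = X) on D(Y)={1,4,5,6,7,8} D(Z)={2,3,5,7,8} D(X)={1,5,7}: Y {1,4,5,6,7,8}->{4,5}; Z {2,3,5,7,8}->{2,3}; X {1,5,7}->{7}
Constraint 4 (W + X = Z) on D(W)={1,5,7,8} D(X)={7} D(Z)={2,3}: W {1,5,7,8}->{}; X {7}->{}; Z {2,3}->{}
So after all 4 constraints: D(X) = {}

Answer: {}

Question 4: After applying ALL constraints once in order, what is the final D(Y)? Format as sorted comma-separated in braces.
Constraint 1 (X != W) on D(X)={1,5,7} D(W)={1,5,7,8}: no change
Constraint 2 (W != Z) on D(W)={1,5,7,8} D(Z)={2,3,5,7,8}: no change
Constraint 3 (Y + Z = X) on D(Y)={1,4,5,6,7,8} D(Z)={2,3,5,7,8} D(X)={1,5,7}: Y {1,4,5,6,7,8}->{4,5}; Z {2,3,5,7,8}->{2,3}; X {1,5,7}->{7}
Constraint 4 (W + X = Z) on D(W)={1,5,7,8} D(X)={7} D(Z)={2,3}: W {1,5,7,8}->{}; X {7}->{}; Z {2,3}->{}
So after all 4 constraints: D(Y) = {4,5}

Answer: {4,5}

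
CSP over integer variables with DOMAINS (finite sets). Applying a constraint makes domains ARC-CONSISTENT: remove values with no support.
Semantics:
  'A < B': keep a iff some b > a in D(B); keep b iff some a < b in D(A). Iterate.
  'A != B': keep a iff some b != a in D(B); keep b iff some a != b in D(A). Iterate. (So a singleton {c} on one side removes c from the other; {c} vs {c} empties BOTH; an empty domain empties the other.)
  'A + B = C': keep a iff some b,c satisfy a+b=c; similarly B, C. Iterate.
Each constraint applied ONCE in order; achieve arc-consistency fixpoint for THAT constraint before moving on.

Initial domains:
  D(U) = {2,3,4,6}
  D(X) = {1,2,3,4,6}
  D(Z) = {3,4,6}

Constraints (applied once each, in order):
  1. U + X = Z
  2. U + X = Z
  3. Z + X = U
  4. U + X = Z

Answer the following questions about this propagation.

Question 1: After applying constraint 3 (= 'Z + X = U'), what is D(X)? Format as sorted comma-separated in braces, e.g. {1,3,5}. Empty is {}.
Answer: {1}

Derivation:
Constraint 1 (U + X = Z) on D(U)={2,3,4,6} D(X)={1,2,3,4,6} D(Z)={3,4,6}: U {2,3,4,6}->{2,3,4}; X {1,2,3,4,6}->{1,2,3,4}
Constraint 2 (U + X = Z) on D(U)={2,3,4} D(X)={1,2,3,4} D(Z)={3,4,6}: no change
Constraint 3 (Z + X = U) on D(Z)={3,4,6} D(X)={1,2,3,4} D(U)={2,3,4}: Z {3,4,6}->{3}; X {1,2,3,4}->{1}; U {2,3,4}->{4}
So after constraint 3: D(X) = {1}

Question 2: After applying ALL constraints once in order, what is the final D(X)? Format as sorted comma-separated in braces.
Answer: {}

Derivation:
Constraint 1 (U + X = Z) on D(U)={2,3,4,6} D(X)={1,2,3,4,6} D(Z)={3,4,6}: U {2,3,4,6}->{2,3,4}; X {1,2,3,4,6}->{1,2,3,4}
Constraint 2 (U + X = Z) on D(U)={2,3,4} D(X)={1,2,3,4} D(Z)={3,4,6}: no change
Constraint 3 (Z + X = U) on D(Z)={3,4,6} D(X)={1,2,3,4} D(U)={2,3,4}: Z {3,4,6}->{3}; X {1,2,3,4}->{1}; U {2,3,4}->{4}
Constraint 4 (U + X = Z) on D(U)={4} D(X)={1} D(Z)={3}: U {4}->{}; X {1}->{}; Z {3}->{}
So after all 4 constraints: D(X) = {}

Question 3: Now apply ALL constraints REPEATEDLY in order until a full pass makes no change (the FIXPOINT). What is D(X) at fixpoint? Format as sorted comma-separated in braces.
Answer: {}

Derivation:
pass 0 (initial): D(X)={1,2,3,4,6}
pass 1: U {2,3,4,6}->{}; X {1,2,3,4,6}->{}; Z {3,4,6}->{}
pass 2: no change
Fixpoint after 2 passes: D(X) = {}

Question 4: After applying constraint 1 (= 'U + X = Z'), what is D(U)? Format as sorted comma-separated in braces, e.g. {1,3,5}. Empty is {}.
Answer: {2,3,4}

Derivation:
Constraint 1 (U + X = Z) on D(U)={2,3,4,6} D(X)={1,2,3,4,6} D(Z)={3,4,6}: U {2,3,4,6}->{2,3,4}; X {1,2,3,4,6}->{1,2,3,4}
So after constraint 1: D(U) = {2,3,4}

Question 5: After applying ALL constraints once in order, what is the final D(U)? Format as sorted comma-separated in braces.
Answer: {}

Derivation:
Constraint 1 (U + X = Z) on D(U)={2,3,4,6} D(X)={1,2,3,4,6} D(Z)={3,4,6}: U {2,3,4,6}->{2,3,4}; X {1,2,3,4,6}->{1,2,3,4}
Constraint 2 (U + X = Z) on D(U)={2,3,4} D(X)={1,2,3,4} D(Z)={3,4,6}: no change
Constraint 3 (Z + X = U) on D(Z)={3,4,6} D(X)={1,2,3,4} D(U)={2,3,4}: Z {3,4,6}->{3}; X {1,2,3,4}->{1}; U {2,3,4}->{4}
Constraint 4 (U + X = Z) on D(U)={4} D(X)={1} D(Z)={3}: U {4}->{}; X {1}->{}; Z {3}->{}
So after all 4 constraints: D(U) = {}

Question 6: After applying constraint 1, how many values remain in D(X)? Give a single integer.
Constraint 1 (U + X = Z) on D(U)={2,3,4,6} D(X)={1,2,3,4,6} D(Z)={3,4,6}: U {2,3,4,6}->{2,3,4}; X {1,2,3,4,6}->{1,2,3,4}
So after constraint 1: D(X)={1,2,3,4}, size = 4

Answer: 4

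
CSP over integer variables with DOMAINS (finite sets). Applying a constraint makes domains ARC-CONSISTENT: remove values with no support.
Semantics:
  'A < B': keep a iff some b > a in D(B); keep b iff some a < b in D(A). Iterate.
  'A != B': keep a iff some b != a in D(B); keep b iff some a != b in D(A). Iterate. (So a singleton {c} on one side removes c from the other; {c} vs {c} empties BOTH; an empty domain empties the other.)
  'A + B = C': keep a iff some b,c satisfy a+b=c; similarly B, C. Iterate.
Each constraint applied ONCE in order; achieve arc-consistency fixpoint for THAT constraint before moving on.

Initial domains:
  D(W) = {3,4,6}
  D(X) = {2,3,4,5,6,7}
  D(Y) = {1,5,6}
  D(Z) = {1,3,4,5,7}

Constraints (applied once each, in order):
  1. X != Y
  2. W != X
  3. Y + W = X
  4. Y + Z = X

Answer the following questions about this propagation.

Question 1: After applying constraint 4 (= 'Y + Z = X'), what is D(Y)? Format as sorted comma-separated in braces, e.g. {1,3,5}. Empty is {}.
Answer: {1}

Derivation:
Constraint 1 (X != Y) on D(X)={2,3,4,5,6,7} D(Y)={1,5,6}: no change
Constraint 2 (W != X) on D(W)={3,4,6} D(X)={2,3,4,5,6,7}: no change
Constraint 3 (Y + W = X) on D(Y)={1,5,6} D(W)={3,4,6} D(X)={2,3,4,5,6,7}: Y {1,5,6}->{1}; X {2,3,4,5,6,7}->{4,5,7}
Constraint 4 (Y + Z = X) on D(Y)={1} D(Z)={1,3,4,5,7} D(X)={4,5,7}: Z {1,3,4,5,7}->{3,4}; X {4,5,7}->{4,5}
So after constraint 4: D(Y) = {1}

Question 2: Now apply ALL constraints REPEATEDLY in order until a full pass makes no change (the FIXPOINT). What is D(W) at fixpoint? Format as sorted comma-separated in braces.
Answer: {3,4}

Derivation:
pass 0 (initial): D(W)={3,4,6}
pass 1: X {2,3,4,5,6,7}->{4,5}; Y {1,5,6}->{1}; Z {1,3,4,5,7}->{3,4}
pass 2: W {3,4,6}->{3,4}
pass 3: no change
Fixpoint after 3 passes: D(W) = {3,4}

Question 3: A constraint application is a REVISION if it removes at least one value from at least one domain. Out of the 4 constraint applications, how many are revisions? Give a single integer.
Answer: 2

Derivation:
Constraint 1 (X != Y) on D(X)={2,3,4,5,6,7} D(Y)={1,5,6}: no change => not a revision
Constraint 2 (W != X) on D(W)={3,4,6} D(X)={2,3,4,5,6,7}: no change => not a revision
Constraint 3 (Y + W = X) on D(Y)={1,5,6} D(W)={3,4,6} D(X)={2,3,4,5,6,7}: Y {1,5,6}->{1}; X {2,3,4,5,6,7}->{4,5,7} => REVISION
Constraint 4 (Y + Z = X) on D(Y)={1} D(Z)={1,3,4,5,7} D(X)={4,5,7}: Z {1,3,4,5,7}->{3,4}; X {4,5,7}->{4,5} => REVISION
Total revisions = 2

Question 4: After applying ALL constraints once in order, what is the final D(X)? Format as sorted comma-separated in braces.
Answer: {4,5}

Derivation:
Constraint 1 (X != Y) on D(X)={2,3,4,5,6,7} D(Y)={1,5,6}: no change
Constraint 2 (W != X) on D(W)={3,4,6} D(X)={2,3,4,5,6,7}: no change
Constraint 3 (Y + W = X) on D(Y)={1,5,6} D(W)={3,4,6} D(X)={2,3,4,5,6,7}: Y {1,5,6}->{1}; X {2,3,4,5,6,7}->{4,5,7}
Constraint 4 (Y + Z = X) on D(Y)={1} D(Z)={1,3,4,5,7} D(X)={4,5,7}: Z {1,3,4,5,7}->{3,4}; X {4,5,7}->{4,5}
So after all 4 constraints: D(X) = {4,5}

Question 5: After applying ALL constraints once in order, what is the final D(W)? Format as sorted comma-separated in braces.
Answer: {3,4,6}

Derivation:
Constraint 1 (X != Y) on D(X)={2,3,4,5,6,7} D(Y)={1,5,6}: no change
Constraint 2 (W != X) on D(W)={3,4,6} D(X)={2,3,4,5,6,7}: no change
Constraint 3 (Y + W = X) on D(Y)={1,5,6} D(W)={3,4,6} D(X)={2,3,4,5,6,7}: Y {1,5,6}->{1}; X {2,3,4,5,6,7}->{4,5,7}
Constraint 4 (Y + Z = X) on D(Y)={1} D(Z)={1,3,4,5,7} D(X)={4,5,7}: Z {1,3,4,5,7}->{3,4}; X {4,5,7}->{4,5}
So after all 4 constraints: D(W) = {3,4,6}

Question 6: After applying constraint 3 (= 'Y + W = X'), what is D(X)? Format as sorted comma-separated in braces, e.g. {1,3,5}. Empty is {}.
Constraint 1 (X != Y) on D(X)={2,3,4,5,6,7} D(Y)={1,5,6}: no change
Constraint 2 (W != X) on D(W)={3,4,6} D(X)={2,3,4,5,6,7}: no change
Constraint 3 (Y + W = X) on D(Y)={1,5,6} D(W)={3,4,6} D(X)={2,3,4,5,6,7}: Y {1,5,6}->{1}; X {2,3,4,5,6,7}->{4,5,7}
So after constraint 3: D(X) = {4,5,7}

Answer: {4,5,7}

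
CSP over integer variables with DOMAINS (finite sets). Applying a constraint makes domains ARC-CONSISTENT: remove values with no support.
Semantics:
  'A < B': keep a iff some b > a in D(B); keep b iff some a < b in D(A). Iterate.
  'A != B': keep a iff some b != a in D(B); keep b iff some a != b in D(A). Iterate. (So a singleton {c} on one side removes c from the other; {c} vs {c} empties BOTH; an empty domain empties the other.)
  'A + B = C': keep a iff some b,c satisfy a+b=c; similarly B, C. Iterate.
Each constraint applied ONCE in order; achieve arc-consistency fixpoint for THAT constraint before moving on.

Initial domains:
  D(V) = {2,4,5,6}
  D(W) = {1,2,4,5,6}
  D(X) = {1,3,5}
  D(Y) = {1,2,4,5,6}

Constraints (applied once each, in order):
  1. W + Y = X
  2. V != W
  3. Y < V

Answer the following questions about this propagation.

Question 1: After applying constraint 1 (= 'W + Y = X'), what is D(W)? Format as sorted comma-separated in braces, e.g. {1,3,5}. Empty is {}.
Constraint 1 (W + Y = X) on D(W)={1,2,4,5,6} D(Y)={1,2,4,5,6} D(X)={1,3,5}: W {1,2,4,5,6}->{1,2,4}; Y {1,2,4,5,6}->{1,2,4}; X {1,3,5}->{3,5}
So after constraint 1: D(W) = {1,2,4}

Answer: {1,2,4}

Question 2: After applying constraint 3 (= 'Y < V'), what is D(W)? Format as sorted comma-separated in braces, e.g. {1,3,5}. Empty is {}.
Constraint 1 (W + Y = X) on D(W)={1,2,4,5,6} D(Y)={1,2,4,5,6} D(X)={1,3,5}: W {1,2,4,5,6}->{1,2,4}; Y {1,2,4,5,6}->{1,2,4}; X {1,3,5}->{3,5}
Constraint 2 (V != W) on D(V)={2,4,5,6} D(W)={1,2,4}: no change
Constraint 3 (Y < V) on D(Y)={1,2,4} D(V)={2,4,5,6}: no change
So after constraint 3: D(W) = {1,2,4}

Answer: {1,2,4}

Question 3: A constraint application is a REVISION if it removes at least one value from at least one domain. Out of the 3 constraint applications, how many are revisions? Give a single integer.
Answer: 1

Derivation:
Constraint 1 (W + Y = X) on D(W)={1,2,4,5,6} D(Y)={1,2,4,5,6} D(X)={1,3,5}: W {1,2,4,5,6}->{1,2,4}; Y {1,2,4,5,6}->{1,2,4}; X {1,3,5}->{3,5} => REVISION
Constraint 2 (V != W) on D(V)={2,4,5,6} D(W)={1,2,4}: no change => not a revision
Constraint 3 (Y < V) on D(Y)={1,2,4} D(V)={2,4,5,6}: no change => not a revision
Total revisions = 1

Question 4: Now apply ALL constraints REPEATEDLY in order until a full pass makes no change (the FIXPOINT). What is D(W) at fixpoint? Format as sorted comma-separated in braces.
pass 0 (initial): D(W)={1,2,4,5,6}
pass 1: W {1,2,4,5,6}->{1,2,4}; X {1,3,5}->{3,5}; Y {1,2,4,5,6}->{1,2,4}
pass 2: no change
Fixpoint after 2 passes: D(W) = {1,2,4}

Answer: {1,2,4}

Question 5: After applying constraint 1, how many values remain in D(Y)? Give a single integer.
Answer: 3

Derivation:
Constraint 1 (W + Y = X) on D(W)={1,2,4,5,6} D(Y)={1,2,4,5,6} D(X)={1,3,5}: W {1,2,4,5,6}->{1,2,4}; Y {1,2,4,5,6}->{1,2,4}; X {1,3,5}->{3,5}
So after constraint 1: D(Y)={1,2,4}, size = 3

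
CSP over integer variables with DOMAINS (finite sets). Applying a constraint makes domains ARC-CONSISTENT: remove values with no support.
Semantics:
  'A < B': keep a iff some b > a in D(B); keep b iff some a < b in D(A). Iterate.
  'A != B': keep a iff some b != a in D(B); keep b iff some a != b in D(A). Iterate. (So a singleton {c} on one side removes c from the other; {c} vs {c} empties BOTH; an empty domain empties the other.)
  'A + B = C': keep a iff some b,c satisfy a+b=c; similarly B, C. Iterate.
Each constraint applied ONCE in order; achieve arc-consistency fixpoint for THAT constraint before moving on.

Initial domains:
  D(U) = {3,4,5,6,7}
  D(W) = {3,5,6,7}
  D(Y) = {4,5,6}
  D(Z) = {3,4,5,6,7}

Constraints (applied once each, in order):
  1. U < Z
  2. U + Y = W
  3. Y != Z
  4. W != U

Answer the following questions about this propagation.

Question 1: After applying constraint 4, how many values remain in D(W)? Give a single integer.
Constraint 1 (U < Z) on D(U)={3,4,5,6,7} D(Z)={3,4,5,6,7}: U {3,4,5,6,7}->{3,4,5,6}; Z {3,4,5,6,7}->{4,5,6,7}
Constraint 2 (U + Y = W) on D(U)={3,4,5,6} D(Y)={4,5,6} D(W)={3,5,6,7}: U {3,4,5,6}->{3}; Y {4,5,6}->{4}; W {3,5,6,7}->{7}
Constraint 3 (Y != Z) on D(Y)={4} D(Z)={4,5,6,7}: Z {4,5,6,7}->{5,6,7}
Constraint 4 (W != U) on D(W)={7} D(U)={3}: no change
So after constraint 4: D(W)={7}, size = 1

Answer: 1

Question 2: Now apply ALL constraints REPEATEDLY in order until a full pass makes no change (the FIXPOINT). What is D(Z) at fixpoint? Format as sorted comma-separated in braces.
Answer: {5,6,7}

Derivation:
pass 0 (initial): D(Z)={3,4,5,6,7}
pass 1: U {3,4,5,6,7}->{3}; W {3,5,6,7}->{7}; Y {4,5,6}->{4}; Z {3,4,5,6,7}->{5,6,7}
pass 2: no change
Fixpoint after 2 passes: D(Z) = {5,6,7}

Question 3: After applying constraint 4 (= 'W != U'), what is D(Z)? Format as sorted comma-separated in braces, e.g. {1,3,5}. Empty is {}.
Constraint 1 (U < Z) on D(U)={3,4,5,6,7} D(Z)={3,4,5,6,7}: U {3,4,5,6,7}->{3,4,5,6}; Z {3,4,5,6,7}->{4,5,6,7}
Constraint 2 (U + Y = W) on D(U)={3,4,5,6} D(Y)={4,5,6} D(W)={3,5,6,7}: U {3,4,5,6}->{3}; Y {4,5,6}->{4}; W {3,5,6,7}->{7}
Constraint 3 (Y != Z) on D(Y)={4} D(Z)={4,5,6,7}: Z {4,5,6,7}->{5,6,7}
Constraint 4 (W != U) on D(W)={7} D(U)={3}: no change
So after constraint 4: D(Z) = {5,6,7}

Answer: {5,6,7}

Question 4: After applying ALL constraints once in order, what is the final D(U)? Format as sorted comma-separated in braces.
Constraint 1 (U < Z) on D(U)={3,4,5,6,7} D(Z)={3,4,5,6,7}: U {3,4,5,6,7}->{3,4,5,6}; Z {3,4,5,6,7}->{4,5,6,7}
Constraint 2 (U + Y = W) on D(U)={3,4,5,6} D(Y)={4,5,6} D(W)={3,5,6,7}: U {3,4,5,6}->{3}; Y {4,5,6}->{4}; W {3,5,6,7}->{7}
Constraint 3 (Y != Z) on D(Y)={4} D(Z)={4,5,6,7}: Z {4,5,6,7}->{5,6,7}
Constraint 4 (W != U) on D(W)={7} D(U)={3}: no change
So after all 4 constraints: D(U) = {3}

Answer: {3}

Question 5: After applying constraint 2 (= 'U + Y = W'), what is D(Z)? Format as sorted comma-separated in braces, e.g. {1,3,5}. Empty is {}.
Answer: {4,5,6,7}

Derivation:
Constraint 1 (U < Z) on D(U)={3,4,5,6,7} D(Z)={3,4,5,6,7}: U {3,4,5,6,7}->{3,4,5,6}; Z {3,4,5,6,7}->{4,5,6,7}
Constraint 2 (U + Y = W) on D(U)={3,4,5,6} D(Y)={4,5,6} D(W)={3,5,6,7}: U {3,4,5,6}->{3}; Y {4,5,6}->{4}; W {3,5,6,7}->{7}
So after constraint 2: D(Z) = {4,5,6,7}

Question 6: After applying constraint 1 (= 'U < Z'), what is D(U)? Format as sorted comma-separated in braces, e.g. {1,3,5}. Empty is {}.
Answer: {3,4,5,6}

Derivation:
Constraint 1 (U < Z) on D(U)={3,4,5,6,7} D(Z)={3,4,5,6,7}: U {3,4,5,6,7}->{3,4,5,6}; Z {3,4,5,6,7}->{4,5,6,7}
So after constraint 1: D(U) = {3,4,5,6}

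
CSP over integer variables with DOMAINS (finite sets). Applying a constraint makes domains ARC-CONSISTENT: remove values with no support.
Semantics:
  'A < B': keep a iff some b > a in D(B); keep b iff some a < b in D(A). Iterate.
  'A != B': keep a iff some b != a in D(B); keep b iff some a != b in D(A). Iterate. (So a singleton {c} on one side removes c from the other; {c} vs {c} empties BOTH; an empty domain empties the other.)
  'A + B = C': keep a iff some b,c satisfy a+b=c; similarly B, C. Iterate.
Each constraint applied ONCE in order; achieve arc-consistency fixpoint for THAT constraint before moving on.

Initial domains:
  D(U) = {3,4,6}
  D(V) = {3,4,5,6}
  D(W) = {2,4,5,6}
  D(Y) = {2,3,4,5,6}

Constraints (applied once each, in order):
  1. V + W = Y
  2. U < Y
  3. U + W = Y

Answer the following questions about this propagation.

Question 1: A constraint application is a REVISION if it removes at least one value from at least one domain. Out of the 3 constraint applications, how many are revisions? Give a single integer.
Answer: 2

Derivation:
Constraint 1 (V + W = Y) on D(V)={3,4,5,6} D(W)={2,4,5,6} D(Y)={2,3,4,5,6}: V {3,4,5,6}->{3,4}; W {2,4,5,6}->{2}; Y {2,3,4,5,6}->{5,6} => REVISION
Constraint 2 (U < Y) on D(U)={3,4,6} D(Y)={5,6}: U {3,4,6}->{3,4} => REVISION
Constraint 3 (U + W = Y) on D(U)={3,4} D(W)={2} D(Y)={5,6}: no change => not a revision
Total revisions = 2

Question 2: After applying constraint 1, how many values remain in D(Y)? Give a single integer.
Constraint 1 (V + W = Y) on D(V)={3,4,5,6} D(W)={2,4,5,6} D(Y)={2,3,4,5,6}: V {3,4,5,6}->{3,4}; W {2,4,5,6}->{2}; Y {2,3,4,5,6}->{5,6}
So after constraint 1: D(Y)={5,6}, size = 2

Answer: 2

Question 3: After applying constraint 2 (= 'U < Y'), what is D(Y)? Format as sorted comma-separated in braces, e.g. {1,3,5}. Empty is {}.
Answer: {5,6}

Derivation:
Constraint 1 (V + W = Y) on D(V)={3,4,5,6} D(W)={2,4,5,6} D(Y)={2,3,4,5,6}: V {3,4,5,6}->{3,4}; W {2,4,5,6}->{2}; Y {2,3,4,5,6}->{5,6}
Constraint 2 (U < Y) on D(U)={3,4,6} D(Y)={5,6}: U {3,4,6}->{3,4}
So after constraint 2: D(Y) = {5,6}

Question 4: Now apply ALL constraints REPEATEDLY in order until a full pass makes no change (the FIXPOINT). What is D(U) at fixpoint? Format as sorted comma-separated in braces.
pass 0 (initial): D(U)={3,4,6}
pass 1: U {3,4,6}->{3,4}; V {3,4,5,6}->{3,4}; W {2,4,5,6}->{2}; Y {2,3,4,5,6}->{5,6}
pass 2: no change
Fixpoint after 2 passes: D(U) = {3,4}

Answer: {3,4}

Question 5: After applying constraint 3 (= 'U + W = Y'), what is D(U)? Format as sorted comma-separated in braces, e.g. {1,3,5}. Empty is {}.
Constraint 1 (V + W = Y) on D(V)={3,4,5,6} D(W)={2,4,5,6} D(Y)={2,3,4,5,6}: V {3,4,5,6}->{3,4}; W {2,4,5,6}->{2}; Y {2,3,4,5,6}->{5,6}
Constraint 2 (U < Y) on D(U)={3,4,6} D(Y)={5,6}: U {3,4,6}->{3,4}
Constraint 3 (U + W = Y) on D(U)={3,4} D(W)={2} D(Y)={5,6}: no change
So after constraint 3: D(U) = {3,4}

Answer: {3,4}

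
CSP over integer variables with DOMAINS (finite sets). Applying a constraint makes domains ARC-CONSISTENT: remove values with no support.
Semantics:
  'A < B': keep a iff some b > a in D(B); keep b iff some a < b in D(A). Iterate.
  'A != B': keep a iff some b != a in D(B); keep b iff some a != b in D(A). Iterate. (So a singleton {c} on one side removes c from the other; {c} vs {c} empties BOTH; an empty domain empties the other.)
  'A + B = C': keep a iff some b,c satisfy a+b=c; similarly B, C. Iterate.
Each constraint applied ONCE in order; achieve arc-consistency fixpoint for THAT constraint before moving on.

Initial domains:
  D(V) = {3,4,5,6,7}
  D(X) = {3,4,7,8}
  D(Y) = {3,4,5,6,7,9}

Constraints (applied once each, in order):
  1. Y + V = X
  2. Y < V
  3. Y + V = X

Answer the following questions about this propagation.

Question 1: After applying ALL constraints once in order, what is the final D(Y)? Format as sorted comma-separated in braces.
Constraint 1 (Y + V = X) on D(Y)={3,4,5,6,7,9} D(V)={3,4,5,6,7} D(X)={3,4,7,8}: Y {3,4,5,6,7,9}->{3,4,5}; V {3,4,5,6,7}->{3,4,5}; X {3,4,7,8}->{7,8}
Constraint 2 (Y < V) on D(Y)={3,4,5} D(V)={3,4,5}: Y {3,4,5}->{3,4}; V {3,4,5}->{4,5}
Constraint 3 (Y + V = X) on D(Y)={3,4} D(V)={4,5} D(X)={7,8}: no change
So after all 3 constraints: D(Y) = {3,4}

Answer: {3,4}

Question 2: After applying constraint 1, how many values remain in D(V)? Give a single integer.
Answer: 3

Derivation:
Constraint 1 (Y + V = X) on D(Y)={3,4,5,6,7,9} D(V)={3,4,5,6,7} D(X)={3,4,7,8}: Y {3,4,5,6,7,9}->{3,4,5}; V {3,4,5,6,7}->{3,4,5}; X {3,4,7,8}->{7,8}
So after constraint 1: D(V)={3,4,5}, size = 3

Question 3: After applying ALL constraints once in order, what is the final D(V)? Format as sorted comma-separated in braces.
Answer: {4,5}

Derivation:
Constraint 1 (Y + V = X) on D(Y)={3,4,5,6,7,9} D(V)={3,4,5,6,7} D(X)={3,4,7,8}: Y {3,4,5,6,7,9}->{3,4,5}; V {3,4,5,6,7}->{3,4,5}; X {3,4,7,8}->{7,8}
Constraint 2 (Y < V) on D(Y)={3,4,5} D(V)={3,4,5}: Y {3,4,5}->{3,4}; V {3,4,5}->{4,5}
Constraint 3 (Y + V = X) on D(Y)={3,4} D(V)={4,5} D(X)={7,8}: no change
So after all 3 constraints: D(V) = {4,5}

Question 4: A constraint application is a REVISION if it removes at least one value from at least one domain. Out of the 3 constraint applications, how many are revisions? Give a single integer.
Constraint 1 (Y + V = X) on D(Y)={3,4,5,6,7,9} D(V)={3,4,5,6,7} D(X)={3,4,7,8}: Y {3,4,5,6,7,9}->{3,4,5}; V {3,4,5,6,7}->{3,4,5}; X {3,4,7,8}->{7,8} => REVISION
Constraint 2 (Y < V) on D(Y)={3,4,5} D(V)={3,4,5}: Y {3,4,5}->{3,4}; V {3,4,5}->{4,5} => REVISION
Constraint 3 (Y + V = X) on D(Y)={3,4} D(V)={4,5} D(X)={7,8}: no change => not a revision
Total revisions = 2

Answer: 2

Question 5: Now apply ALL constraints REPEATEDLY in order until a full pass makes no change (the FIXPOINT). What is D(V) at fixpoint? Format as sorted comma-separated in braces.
pass 0 (initial): D(V)={3,4,5,6,7}
pass 1: V {3,4,5,6,7}->{4,5}; X {3,4,7,8}->{7,8}; Y {3,4,5,6,7,9}->{3,4}
pass 2: no change
Fixpoint after 2 passes: D(V) = {4,5}

Answer: {4,5}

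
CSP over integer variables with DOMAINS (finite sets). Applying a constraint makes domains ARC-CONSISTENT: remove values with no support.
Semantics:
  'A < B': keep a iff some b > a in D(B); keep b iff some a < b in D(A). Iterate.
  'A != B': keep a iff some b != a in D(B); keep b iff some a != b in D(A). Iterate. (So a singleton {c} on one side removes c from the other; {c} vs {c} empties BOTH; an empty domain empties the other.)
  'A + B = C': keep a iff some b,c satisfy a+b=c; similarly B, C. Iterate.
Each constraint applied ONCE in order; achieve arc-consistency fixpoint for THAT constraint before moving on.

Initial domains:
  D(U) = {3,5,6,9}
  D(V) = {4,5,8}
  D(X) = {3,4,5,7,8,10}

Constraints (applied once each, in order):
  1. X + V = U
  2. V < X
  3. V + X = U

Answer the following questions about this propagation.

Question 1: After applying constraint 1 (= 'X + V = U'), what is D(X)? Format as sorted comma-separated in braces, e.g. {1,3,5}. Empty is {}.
Constraint 1 (X + V = U) on D(X)={3,4,5,7,8,10} D(V)={4,5,8} D(U)={3,5,6,9}: X {3,4,5,7,8,10}->{4,5}; V {4,5,8}->{4,5}; U {3,5,6,9}->{9}
So after constraint 1: D(X) = {4,5}

Answer: {4,5}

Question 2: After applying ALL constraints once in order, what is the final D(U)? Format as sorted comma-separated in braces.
Answer: {9}

Derivation:
Constraint 1 (X + V = U) on D(X)={3,4,5,7,8,10} D(V)={4,5,8} D(U)={3,5,6,9}: X {3,4,5,7,8,10}->{4,5}; V {4,5,8}->{4,5}; U {3,5,6,9}->{9}
Constraint 2 (V < X) on D(V)={4,5} D(X)={4,5}: V {4,5}->{4}; X {4,5}->{5}
Constraint 3 (V + X = U) on D(V)={4} D(X)={5} D(U)={9}: no change
So after all 3 constraints: D(U) = {9}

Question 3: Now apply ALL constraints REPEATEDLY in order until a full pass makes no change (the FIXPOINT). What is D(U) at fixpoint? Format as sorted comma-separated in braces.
Answer: {9}

Derivation:
pass 0 (initial): D(U)={3,5,6,9}
pass 1: U {3,5,6,9}->{9}; V {4,5,8}->{4}; X {3,4,5,7,8,10}->{5}
pass 2: no change
Fixpoint after 2 passes: D(U) = {9}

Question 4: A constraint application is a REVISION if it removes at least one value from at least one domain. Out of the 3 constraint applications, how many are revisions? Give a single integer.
Answer: 2

Derivation:
Constraint 1 (X + V = U) on D(X)={3,4,5,7,8,10} D(V)={4,5,8} D(U)={3,5,6,9}: X {3,4,5,7,8,10}->{4,5}; V {4,5,8}->{4,5}; U {3,5,6,9}->{9} => REVISION
Constraint 2 (V < X) on D(V)={4,5} D(X)={4,5}: V {4,5}->{4}; X {4,5}->{5} => REVISION
Constraint 3 (V + X = U) on D(V)={4} D(X)={5} D(U)={9}: no change => not a revision
Total revisions = 2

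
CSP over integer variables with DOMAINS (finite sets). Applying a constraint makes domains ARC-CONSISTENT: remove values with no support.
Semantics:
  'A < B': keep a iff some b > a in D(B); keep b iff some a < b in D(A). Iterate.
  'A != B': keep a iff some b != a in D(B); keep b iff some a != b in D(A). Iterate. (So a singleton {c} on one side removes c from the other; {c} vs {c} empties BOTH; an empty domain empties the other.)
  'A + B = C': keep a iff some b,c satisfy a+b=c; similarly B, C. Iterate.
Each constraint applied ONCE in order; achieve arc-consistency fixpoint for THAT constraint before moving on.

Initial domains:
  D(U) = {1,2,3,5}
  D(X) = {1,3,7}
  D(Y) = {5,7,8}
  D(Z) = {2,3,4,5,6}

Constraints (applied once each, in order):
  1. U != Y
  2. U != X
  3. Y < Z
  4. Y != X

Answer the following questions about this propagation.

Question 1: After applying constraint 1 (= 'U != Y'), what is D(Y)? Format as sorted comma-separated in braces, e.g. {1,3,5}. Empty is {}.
Answer: {5,7,8}

Derivation:
Constraint 1 (U != Y) on D(U)={1,2,3,5} D(Y)={5,7,8}: no change
So after constraint 1: D(Y) = {5,7,8}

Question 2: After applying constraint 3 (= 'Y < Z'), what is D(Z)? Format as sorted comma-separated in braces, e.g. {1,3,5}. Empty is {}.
Answer: {6}

Derivation:
Constraint 1 (U != Y) on D(U)={1,2,3,5} D(Y)={5,7,8}: no change
Constraint 2 (U != X) on D(U)={1,2,3,5} D(X)={1,3,7}: no change
Constraint 3 (Y < Z) on D(Y)={5,7,8} D(Z)={2,3,4,5,6}: Y {5,7,8}->{5}; Z {2,3,4,5,6}->{6}
So after constraint 3: D(Z) = {6}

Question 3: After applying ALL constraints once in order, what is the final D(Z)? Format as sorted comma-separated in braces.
Constraint 1 (U != Y) on D(U)={1,2,3,5} D(Y)={5,7,8}: no change
Constraint 2 (U != X) on D(U)={1,2,3,5} D(X)={1,3,7}: no change
Constraint 3 (Y < Z) on D(Y)={5,7,8} D(Z)={2,3,4,5,6}: Y {5,7,8}->{5}; Z {2,3,4,5,6}->{6}
Constraint 4 (Y != X) on D(Y)={5} D(X)={1,3,7}: no change
So after all 4 constraints: D(Z) = {6}

Answer: {6}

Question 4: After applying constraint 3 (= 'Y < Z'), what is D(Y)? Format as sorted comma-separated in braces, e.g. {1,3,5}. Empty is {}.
Constraint 1 (U != Y) on D(U)={1,2,3,5} D(Y)={5,7,8}: no change
Constraint 2 (U != X) on D(U)={1,2,3,5} D(X)={1,3,7}: no change
Constraint 3 (Y < Z) on D(Y)={5,7,8} D(Z)={2,3,4,5,6}: Y {5,7,8}->{5}; Z {2,3,4,5,6}->{6}
So after constraint 3: D(Y) = {5}

Answer: {5}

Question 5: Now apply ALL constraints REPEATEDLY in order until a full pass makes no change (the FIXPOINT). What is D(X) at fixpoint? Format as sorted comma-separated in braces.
pass 0 (initial): D(X)={1,3,7}
pass 1: Y {5,7,8}->{5}; Z {2,3,4,5,6}->{6}
pass 2: U {1,2,3,5}->{1,2,3}
pass 3: no change
Fixpoint after 3 passes: D(X) = {1,3,7}

Answer: {1,3,7}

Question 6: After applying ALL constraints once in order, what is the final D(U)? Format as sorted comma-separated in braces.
Answer: {1,2,3,5}

Derivation:
Constraint 1 (U != Y) on D(U)={1,2,3,5} D(Y)={5,7,8}: no change
Constraint 2 (U != X) on D(U)={1,2,3,5} D(X)={1,3,7}: no change
Constraint 3 (Y < Z) on D(Y)={5,7,8} D(Z)={2,3,4,5,6}: Y {5,7,8}->{5}; Z {2,3,4,5,6}->{6}
Constraint 4 (Y != X) on D(Y)={5} D(X)={1,3,7}: no change
So after all 4 constraints: D(U) = {1,2,3,5}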